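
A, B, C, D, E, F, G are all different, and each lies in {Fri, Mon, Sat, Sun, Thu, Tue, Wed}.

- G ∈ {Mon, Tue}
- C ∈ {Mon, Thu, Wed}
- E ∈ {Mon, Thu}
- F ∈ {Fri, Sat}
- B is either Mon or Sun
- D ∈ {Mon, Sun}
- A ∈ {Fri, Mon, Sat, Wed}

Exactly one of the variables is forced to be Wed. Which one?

C

The 7 variables draw from only 7 values {Fri, Mon, Sat, Sun, Thu, Tue, Wed}, so each is used; only G can be Tue, hence G = Tue.
B and D between them cover only {Mon, Sun} — a naked pair. Remove those values from A, C, E.
That leaves E = Thu. Eliminate Thu elsewhere: C.
So Wed goes to C.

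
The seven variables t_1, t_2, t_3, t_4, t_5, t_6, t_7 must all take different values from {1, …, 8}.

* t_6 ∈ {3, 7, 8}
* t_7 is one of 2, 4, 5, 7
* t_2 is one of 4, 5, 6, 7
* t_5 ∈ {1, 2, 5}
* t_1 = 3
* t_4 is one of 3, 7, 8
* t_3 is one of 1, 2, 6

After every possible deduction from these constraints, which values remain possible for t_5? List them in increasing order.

t_1 has just one choice, so t_1 = 3. Strike 3 from t_4, t_6.
The 2 variables t_4 and t_6 are confined to {7, 8}, which locks those values in; drop them from t_2, t_7.
No further eliminations apply; t_5 can still be any of 1, 2, 5.

1, 2, 5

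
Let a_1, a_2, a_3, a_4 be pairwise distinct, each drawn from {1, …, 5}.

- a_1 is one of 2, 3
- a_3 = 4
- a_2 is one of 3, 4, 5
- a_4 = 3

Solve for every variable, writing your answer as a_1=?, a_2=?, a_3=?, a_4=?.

a_1=2, a_2=5, a_3=4, a_4=3

a_3 must be 4 (only option left). Remove 4 from a_2.
a_4 has just one choice, so a_4 = 3. Eliminate 3 elsewhere: a_1, a_2.
a_1 must be 2 (only option left).
a_2 must be 5 (only option left).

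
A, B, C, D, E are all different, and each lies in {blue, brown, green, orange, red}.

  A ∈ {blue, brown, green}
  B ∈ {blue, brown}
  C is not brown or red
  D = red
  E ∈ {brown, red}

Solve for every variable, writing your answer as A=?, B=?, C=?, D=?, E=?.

D's domain is down to {red}, so D = red. Remove red from E.
E's domain is down to {brown}, so E = brown. Remove brown from A, B.
B has just one choice, so B = blue. Strike blue from A, C.
That leaves A = green. So C can't be green.
C must be orange (only option left).

A=green, B=blue, C=orange, D=red, E=brown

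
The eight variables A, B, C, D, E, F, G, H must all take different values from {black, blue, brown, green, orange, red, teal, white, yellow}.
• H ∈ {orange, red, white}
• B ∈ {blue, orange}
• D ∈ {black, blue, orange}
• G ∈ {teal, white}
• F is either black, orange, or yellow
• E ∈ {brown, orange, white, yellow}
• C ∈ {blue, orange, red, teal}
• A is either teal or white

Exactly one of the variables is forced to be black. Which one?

The 8 variables together cover exactly {black, blue, brown, orange, red, teal, white, yellow} — 8 values for 8 variables — and brown appears only in E's list, so E = brown.
Among the 7 still-open variables, yellow fits only F (and all 7 values in {black, blue, orange, red, teal, white, yellow} must be used), so F = yellow.
The 6 still-open variables draw from only 6 values {black, blue, orange, red, teal, white}, so each is used; only D can be black, hence D = black.

D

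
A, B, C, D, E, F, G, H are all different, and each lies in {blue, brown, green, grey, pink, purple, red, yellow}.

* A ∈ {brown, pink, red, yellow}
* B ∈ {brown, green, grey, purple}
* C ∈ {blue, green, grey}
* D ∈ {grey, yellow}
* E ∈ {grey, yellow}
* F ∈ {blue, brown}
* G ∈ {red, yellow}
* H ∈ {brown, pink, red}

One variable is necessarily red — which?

G

The 8 variables draw from only 8 values {blue, brown, green, grey, pink, purple, red, yellow}, so each is used; only B can be purple, hence B = purple.
The 7 still-open variables draw from only 7 values {blue, brown, green, grey, pink, red, yellow}, so each is used; only C can be green, hence C = green.
Among the 6 still-open variables, blue fits only F (and all 6 values in {blue, brown, grey, pink, red, yellow} must be used), so F = blue.
D and E share exactly the 2 values {grey, yellow}; by pigeonhole those values go to them, so strike grey, yellow from A, G.
So red goes to G.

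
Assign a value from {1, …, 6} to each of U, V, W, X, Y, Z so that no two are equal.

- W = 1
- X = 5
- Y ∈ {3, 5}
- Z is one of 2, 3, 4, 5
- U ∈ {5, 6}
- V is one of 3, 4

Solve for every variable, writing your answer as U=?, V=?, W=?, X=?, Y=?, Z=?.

U=6, V=4, W=1, X=5, Y=3, Z=2

W has just one choice, so W = 1.
That leaves X = 5. Strike 5 from U, Y, Z.
Y's domain is down to {3}, so Y = 3. So V, Z can't be 3.
U has just one choice, so U = 6.
That leaves V = 4. Eliminate 4 elsewhere: Z.
Z's domain is down to {2}, so Z = 2.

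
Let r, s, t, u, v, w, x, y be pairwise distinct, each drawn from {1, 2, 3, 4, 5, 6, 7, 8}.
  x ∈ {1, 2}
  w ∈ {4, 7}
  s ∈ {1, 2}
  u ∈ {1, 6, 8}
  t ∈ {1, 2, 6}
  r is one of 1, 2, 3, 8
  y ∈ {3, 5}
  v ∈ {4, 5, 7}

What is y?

s and x between them cover only {1, 2} — a naked pair. Remove those values from r, t, u.
t must be 6 (only option left). Remove 6 from u.
u must be 8 (only option left). So r can't be 8.
r's domain is down to {3}, so r = 3. Strike 3 from y.
So y = 5.

5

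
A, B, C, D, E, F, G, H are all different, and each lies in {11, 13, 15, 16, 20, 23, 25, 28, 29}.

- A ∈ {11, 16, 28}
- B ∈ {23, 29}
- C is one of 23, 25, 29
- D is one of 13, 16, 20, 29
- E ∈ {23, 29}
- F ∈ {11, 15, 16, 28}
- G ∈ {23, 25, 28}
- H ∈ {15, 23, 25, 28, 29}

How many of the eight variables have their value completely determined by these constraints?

3

B and E share exactly the 2 values {23, 29}; by pigeonhole those values go to them, so strike 23, 29 from C, D, G, H.
That leaves C = 25. Remove 25 from G, H.
G has just one choice, so G = 28. So A, F, H can't be 28.
That leaves H = 15. Eliminate 15 elsewhere: F.
A and F share exactly the 2 values {11, 16}; by pigeonhole those values go to them, so strike 11, 16 from D.
Determined: C=25, G=28, H=15. The other variables each still have more than one consistent value. That makes 3.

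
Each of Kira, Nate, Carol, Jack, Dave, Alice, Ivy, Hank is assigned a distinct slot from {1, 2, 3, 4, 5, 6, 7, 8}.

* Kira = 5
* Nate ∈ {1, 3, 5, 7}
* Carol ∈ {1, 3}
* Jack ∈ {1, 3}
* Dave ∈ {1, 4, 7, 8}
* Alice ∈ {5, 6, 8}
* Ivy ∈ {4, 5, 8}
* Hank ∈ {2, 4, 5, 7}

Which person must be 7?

Nate

Kira's domain is down to {5}, so Kira = 5. Remove 5 from Nate, Alice, Ivy, Hank.
The 7 still-open variables draw from only 7 values {1, 2, 3, 4, 6, 7, 8}, so each is used; only Hank can be 2, hence Hank = 2.
Among the 6 still-open variables, 6 fits only Alice (and all 6 values in {1, 3, 4, 6, 7, 8} must be used), so Alice = 6.
Carol and Jack share exactly the 2 values {1, 3}; by pigeonhole those values go to them, so strike 1, 3 from Nate, Dave.
So 7 goes to Nate.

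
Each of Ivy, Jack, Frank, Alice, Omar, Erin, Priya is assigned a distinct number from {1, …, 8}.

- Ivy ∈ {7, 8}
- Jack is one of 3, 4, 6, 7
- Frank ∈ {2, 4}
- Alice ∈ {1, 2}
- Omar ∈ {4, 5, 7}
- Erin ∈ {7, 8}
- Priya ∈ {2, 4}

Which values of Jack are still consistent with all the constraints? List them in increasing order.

3, 6

The 2 variables Ivy and Erin are confined to {7, 8}, which locks those values in; drop them from Jack, Omar.
The 2 variables Frank and Priya are confined to {2, 4}, which locks those values in; drop them from Jack, Alice, Omar.
Alice's domain is down to {1}, so Alice = 1.
That leaves Omar = 5.
No further eliminations apply; Jack can still be any of 3, 6.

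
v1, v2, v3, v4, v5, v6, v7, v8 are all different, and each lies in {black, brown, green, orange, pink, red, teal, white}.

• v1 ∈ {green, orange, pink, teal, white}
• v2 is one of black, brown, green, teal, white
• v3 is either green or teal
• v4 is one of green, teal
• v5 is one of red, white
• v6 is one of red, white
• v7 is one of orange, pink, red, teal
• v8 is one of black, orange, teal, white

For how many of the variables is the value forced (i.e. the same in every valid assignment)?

2

The 8 variables together cover exactly {black, brown, green, orange, pink, red, teal, white} — 8 values for 8 variables — and brown appears only in v2's list, so v2 = brown.
The 7 still-open variables together cover exactly {black, green, orange, pink, red, teal, white} — 7 values for 7 variables — and black appears only in v8's list, so v8 = black.
v3 and v4 share exactly the 2 values {green, teal}; by pigeonhole those values go to them, so strike green, teal from v1, v7.
v5 and v6 between them cover only {red, white} — a naked pair. Remove those values from v1, v7.
Determined: v2=brown, v8=black. The other variables each still have more than one consistent value. That makes 2.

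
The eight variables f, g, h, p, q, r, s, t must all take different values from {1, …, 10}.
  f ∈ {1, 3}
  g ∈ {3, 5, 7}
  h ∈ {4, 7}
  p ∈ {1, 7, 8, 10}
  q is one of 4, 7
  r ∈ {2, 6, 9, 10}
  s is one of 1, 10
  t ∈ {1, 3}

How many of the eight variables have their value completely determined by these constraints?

f and t share exactly the 2 values {1, 3}; by pigeonhole those values go to them, so strike 1, 3 from g, p, s.
s's domain is down to {10}, so s = 10. Eliminate 10 elsewhere: p, r.
The 2 variables h and q are confined to {4, 7}, which locks those values in; drop them from g, p.
g must be 5 (only option left).
That leaves p = 8.
Determined: g=5, p=8, s=10. The other variables each still have more than one consistent value. That makes 3.

3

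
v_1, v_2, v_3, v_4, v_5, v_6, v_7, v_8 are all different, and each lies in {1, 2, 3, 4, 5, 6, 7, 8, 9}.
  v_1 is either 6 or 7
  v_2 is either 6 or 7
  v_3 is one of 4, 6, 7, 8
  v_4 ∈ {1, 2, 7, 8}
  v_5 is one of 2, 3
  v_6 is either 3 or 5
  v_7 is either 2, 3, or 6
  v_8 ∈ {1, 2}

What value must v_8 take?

1

The 8 variables together cover exactly {1, 2, 3, 4, 5, 6, 7, 8} — 8 values for 8 variables — and 4 appears only in v_3's list, so v_3 = 4.
The 7 still-open variables draw from only 7 values {1, 2, 3, 5, 6, 7, 8}, so each is used; only v_6 can be 5, hence v_6 = 5.
The 6 still-open variables together cover exactly {1, 2, 3, 6, 7, 8} — 6 values for 6 variables — and 8 appears only in v_4's list, so v_4 = 8.
The 5 still-open variables draw from only 5 values {1, 2, 3, 6, 7}, so each is used; only v_8 can be 1, hence v_8 = 1.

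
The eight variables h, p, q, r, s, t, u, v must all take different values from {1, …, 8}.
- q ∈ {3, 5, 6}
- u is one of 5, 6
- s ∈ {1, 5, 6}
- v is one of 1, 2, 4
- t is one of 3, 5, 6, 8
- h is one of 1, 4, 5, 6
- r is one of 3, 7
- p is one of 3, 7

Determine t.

8

The 8 variables together cover exactly {1, 2, 3, 4, 5, 6, 7, 8} — 8 values for 8 variables — and 2 appears only in v's list, so v = 2.
The 7 still-open variables draw from only 7 values {1, 3, 4, 5, 6, 7, 8}, so each is used; only h can be 4, hence h = 4.
The 6 still-open variables draw from only 6 values {1, 3, 5, 6, 7, 8}, so each is used; only s can be 1, hence s = 1.
The 5 still-open variables draw from only 5 values {3, 5, 6, 7, 8}, so each is used; only t can be 8, hence t = 8.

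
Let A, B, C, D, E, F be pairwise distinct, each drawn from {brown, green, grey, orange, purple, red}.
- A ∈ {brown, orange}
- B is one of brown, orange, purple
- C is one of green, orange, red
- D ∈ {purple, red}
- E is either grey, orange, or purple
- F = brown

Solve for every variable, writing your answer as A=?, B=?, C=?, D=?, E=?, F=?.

A=orange, B=purple, C=green, D=red, E=grey, F=brown

F has just one choice, so F = brown. Remove brown from A, B.
A has just one choice, so A = orange. Remove orange from B, C, E.
B has just one choice, so B = purple. Remove purple from D, E.
D's domain is down to {red}, so D = red. So C can't be red.
E's domain is down to {grey}, so E = grey.
That leaves C = green.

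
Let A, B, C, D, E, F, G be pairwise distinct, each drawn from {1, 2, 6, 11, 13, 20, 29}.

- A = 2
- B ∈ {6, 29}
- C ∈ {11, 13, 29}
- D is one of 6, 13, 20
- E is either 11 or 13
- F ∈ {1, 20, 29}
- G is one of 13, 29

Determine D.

A must be 2 (only option left).
Among the 6 still-open variables, 1 fits only F (and all 6 values in {1, 6, 11, 13, 20, 29} must be used), so F = 1.
Among the 5 still-open variables, 20 fits only D (and all 5 values in {6, 11, 13, 20, 29} must be used), so D = 20.

20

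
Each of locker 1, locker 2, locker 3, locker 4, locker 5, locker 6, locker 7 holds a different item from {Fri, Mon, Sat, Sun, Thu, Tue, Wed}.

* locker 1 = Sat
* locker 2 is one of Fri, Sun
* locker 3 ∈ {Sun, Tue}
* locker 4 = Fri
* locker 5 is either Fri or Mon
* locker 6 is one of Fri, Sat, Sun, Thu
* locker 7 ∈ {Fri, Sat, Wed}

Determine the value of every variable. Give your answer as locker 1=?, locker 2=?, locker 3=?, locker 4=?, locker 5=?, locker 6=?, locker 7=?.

locker 1=Sat, locker 2=Sun, locker 3=Tue, locker 4=Fri, locker 5=Mon, locker 6=Thu, locker 7=Wed

locker 1 has just one choice, so locker 1 = Sat. So locker 6, locker 7 can't be Sat.
That leaves locker 4 = Fri. Strike Fri from locker 2, locker 5, locker 6, locker 7.
locker 5 has just one choice, so locker 5 = Mon.
That leaves locker 7 = Wed.
locker 2 has just one choice, so locker 2 = Sun. So locker 3, locker 6 can't be Sun.
locker 3 has just one choice, so locker 3 = Tue.
That leaves locker 6 = Thu.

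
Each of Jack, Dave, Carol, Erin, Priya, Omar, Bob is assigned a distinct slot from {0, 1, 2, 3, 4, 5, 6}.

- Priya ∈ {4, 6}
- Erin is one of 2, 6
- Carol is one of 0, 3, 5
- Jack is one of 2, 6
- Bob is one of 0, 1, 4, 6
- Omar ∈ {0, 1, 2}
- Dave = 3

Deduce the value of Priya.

Dave's domain is down to {3}, so Dave = 3. Remove 3 from Carol.
The 6 still-open variables together cover exactly {0, 1, 2, 4, 5, 6} — 6 values for 6 variables — and 5 appears only in Carol's list, so Carol = 5.
The 2 variables Jack and Erin are confined to {2, 6}, which locks those values in; drop them from Priya, Omar, Bob.
So Priya = 4.

4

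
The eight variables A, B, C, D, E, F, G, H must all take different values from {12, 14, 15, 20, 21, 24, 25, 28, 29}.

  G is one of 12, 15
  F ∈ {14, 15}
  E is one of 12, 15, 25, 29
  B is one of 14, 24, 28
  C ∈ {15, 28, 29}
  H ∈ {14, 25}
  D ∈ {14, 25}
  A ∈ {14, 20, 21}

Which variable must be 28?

D and H between them cover only {14, 25} — a naked pair. Remove those values from A, B, E, F.
F's domain is down to {15}, so F = 15. Strike 15 from C, E, G.
G's domain is down to {12}, so G = 12. Eliminate 12 elsewhere: E.
That leaves E = 29. Strike 29 from C.
So 28 goes to C.

C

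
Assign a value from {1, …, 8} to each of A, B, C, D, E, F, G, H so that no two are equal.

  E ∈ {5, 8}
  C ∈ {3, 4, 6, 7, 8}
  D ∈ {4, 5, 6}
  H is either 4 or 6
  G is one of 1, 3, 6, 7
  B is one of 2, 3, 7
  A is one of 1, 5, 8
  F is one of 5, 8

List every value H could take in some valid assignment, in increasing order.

4, 6

Among the 8 variables, 2 fits only B (and all 8 values in {1, 2, 3, 4, 5, 6, 7, 8} must be used), so B = 2.
E and F share exactly the 2 values {5, 8}; by pigeonhole those values go to them, so strike 5, 8 from A, C, D.
A's domain is down to {1}, so A = 1. So G can't be 1.
D and H between them cover only {4, 6} — a naked pair. Remove those values from C, G.
No further eliminations apply; H can still be any of 4, 6.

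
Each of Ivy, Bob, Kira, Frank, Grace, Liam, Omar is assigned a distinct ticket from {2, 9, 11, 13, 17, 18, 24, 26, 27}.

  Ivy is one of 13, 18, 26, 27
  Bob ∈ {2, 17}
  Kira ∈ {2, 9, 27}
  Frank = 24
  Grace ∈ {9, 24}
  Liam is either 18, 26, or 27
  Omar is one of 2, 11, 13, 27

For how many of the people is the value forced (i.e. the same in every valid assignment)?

2

Frank's domain is down to {24}, so Frank = 24. Remove 24 from Grace.
Grace's domain is down to {9}, so Grace = 9. Remove 9 from Kira.
Determined: Frank=24, Grace=9. The other people each still have more than one consistent value. That makes 2.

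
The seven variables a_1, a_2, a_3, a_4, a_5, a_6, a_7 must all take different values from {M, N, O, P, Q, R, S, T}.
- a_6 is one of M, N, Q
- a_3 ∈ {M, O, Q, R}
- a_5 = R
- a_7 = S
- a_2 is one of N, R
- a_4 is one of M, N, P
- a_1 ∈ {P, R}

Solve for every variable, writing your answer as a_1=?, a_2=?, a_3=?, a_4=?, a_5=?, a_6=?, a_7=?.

a_5 must be R (only option left). Strike R from a_1, a_2, a_3.
a_7's domain is down to {S}, so a_7 = S.
That leaves a_1 = P. So a_4 can't be P.
That leaves a_2 = N. So a_4, a_6 can't be N.
a_4's domain is down to {M}, so a_4 = M. Eliminate M elsewhere: a_3, a_6.
a_6 has just one choice, so a_6 = Q. Eliminate Q elsewhere: a_3.
a_3's domain is down to {O}, so a_3 = O.

a_1=P, a_2=N, a_3=O, a_4=M, a_5=R, a_6=Q, a_7=S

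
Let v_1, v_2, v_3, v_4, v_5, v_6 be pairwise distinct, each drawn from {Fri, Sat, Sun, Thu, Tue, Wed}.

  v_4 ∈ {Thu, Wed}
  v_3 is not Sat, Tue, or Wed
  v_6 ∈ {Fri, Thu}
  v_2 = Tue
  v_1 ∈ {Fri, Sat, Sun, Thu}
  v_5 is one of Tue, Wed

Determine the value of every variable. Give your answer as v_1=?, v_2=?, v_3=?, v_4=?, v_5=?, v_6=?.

v_1=Sat, v_2=Tue, v_3=Sun, v_4=Thu, v_5=Wed, v_6=Fri

v_2 must be Tue (only option left). Strike Tue from v_5.
v_5's domain is down to {Wed}, so v_5 = Wed. So v_4 can't be Wed.
v_4 has just one choice, so v_4 = Thu. So v_1, v_3, v_6 can't be Thu.
That leaves v_6 = Fri. So v_1, v_3 can't be Fri.
That leaves v_3 = Sun. Strike Sun from v_1.
That leaves v_1 = Sat.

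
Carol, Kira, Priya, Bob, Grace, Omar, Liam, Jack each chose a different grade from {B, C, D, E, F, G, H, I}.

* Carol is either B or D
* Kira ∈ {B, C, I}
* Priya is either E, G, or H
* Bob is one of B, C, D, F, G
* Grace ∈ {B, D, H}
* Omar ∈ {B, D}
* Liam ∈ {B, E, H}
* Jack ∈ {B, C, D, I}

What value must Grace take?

Among the 8 variables, F fits only Bob (and all 8 values in {B, C, D, E, F, G, H, I} must be used), so Bob = F.
Among the 7 still-open variables, G fits only Priya (and all 7 values in {B, C, D, E, G, H, I} must be used), so Priya = G.
Among the 6 still-open variables, E fits only Liam (and all 6 values in {B, C, D, E, H, I} must be used), so Liam = E.
The 5 still-open variables draw from only 5 values {B, C, D, H, I}, so each is used; only Grace can be H, hence Grace = H.

H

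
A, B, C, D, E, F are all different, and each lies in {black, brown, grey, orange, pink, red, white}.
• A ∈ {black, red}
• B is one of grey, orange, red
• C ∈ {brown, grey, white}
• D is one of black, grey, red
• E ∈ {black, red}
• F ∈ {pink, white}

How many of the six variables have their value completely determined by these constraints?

A and E between them cover only {black, red} — a naked pair. Remove those values from B, D.
D's domain is down to {grey}, so D = grey. Remove grey from B, C.
B must be orange (only option left).
Determined: B=orange, D=grey. The other variables each still have more than one consistent value. That makes 2.

2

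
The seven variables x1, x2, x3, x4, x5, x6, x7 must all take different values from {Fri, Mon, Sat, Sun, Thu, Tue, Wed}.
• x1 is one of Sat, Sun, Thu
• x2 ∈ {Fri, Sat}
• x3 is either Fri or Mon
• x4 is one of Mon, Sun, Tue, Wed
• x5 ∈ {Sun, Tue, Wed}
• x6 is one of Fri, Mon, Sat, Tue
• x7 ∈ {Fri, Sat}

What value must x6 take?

Tue

The 7 variables draw from only 7 values {Fri, Mon, Sat, Sun, Thu, Tue, Wed}, so each is used; only x1 can be Thu, hence x1 = Thu.
x2 and x7 share exactly the 2 values {Fri, Sat}; by pigeonhole those values go to them, so strike Fri, Sat from x3, x6.
x3's domain is down to {Mon}, so x3 = Mon. Eliminate Mon elsewhere: x4, x6.
So x6 = Tue.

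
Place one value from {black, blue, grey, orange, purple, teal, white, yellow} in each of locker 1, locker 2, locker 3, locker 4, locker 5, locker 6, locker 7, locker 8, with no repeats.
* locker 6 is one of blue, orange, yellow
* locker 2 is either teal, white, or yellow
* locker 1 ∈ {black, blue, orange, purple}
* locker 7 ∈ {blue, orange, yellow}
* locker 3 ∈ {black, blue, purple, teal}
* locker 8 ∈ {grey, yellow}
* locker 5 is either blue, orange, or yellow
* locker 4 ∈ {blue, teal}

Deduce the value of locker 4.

The 8 variables draw from only 8 values {black, blue, grey, orange, purple, teal, white, yellow}, so each is used; only locker 8 can be grey, hence locker 8 = grey.
The 7 still-open variables draw from only 7 values {black, blue, orange, purple, teal, white, yellow}, so each is used; only locker 2 can be white, hence locker 2 = white.
locker 5, locker 6, locker 7 share exactly the 3 values {blue, orange, yellow}; by pigeonhole those values go to them, so strike blue, orange, yellow from locker 1, locker 3, locker 4.
So locker 4 = teal.

teal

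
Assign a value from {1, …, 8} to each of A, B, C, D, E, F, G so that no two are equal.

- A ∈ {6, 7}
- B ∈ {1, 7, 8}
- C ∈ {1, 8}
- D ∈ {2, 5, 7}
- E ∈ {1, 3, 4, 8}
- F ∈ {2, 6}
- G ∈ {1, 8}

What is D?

5

C and G share exactly the 2 values {1, 8}; by pigeonhole those values go to them, so strike 1, 8 from B, E.
B's domain is down to {7}, so B = 7. Strike 7 from A, D.
A has just one choice, so A = 6. Eliminate 6 elsewhere: F.
F has just one choice, so F = 2. Remove 2 from D.
So D = 5.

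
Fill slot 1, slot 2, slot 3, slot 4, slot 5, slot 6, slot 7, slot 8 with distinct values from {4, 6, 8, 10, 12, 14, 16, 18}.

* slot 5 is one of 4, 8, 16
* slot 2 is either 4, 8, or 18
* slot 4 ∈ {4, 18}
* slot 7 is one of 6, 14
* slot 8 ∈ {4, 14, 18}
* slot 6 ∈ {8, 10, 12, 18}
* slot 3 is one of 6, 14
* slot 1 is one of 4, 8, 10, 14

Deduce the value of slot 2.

The 8 variables together cover exactly {4, 6, 8, 10, 12, 14, 16, 18} — 8 values for 8 variables — and 12 appears only in slot 6's list, so slot 6 = 12.
The 7 still-open variables together cover exactly {4, 6, 8, 10, 14, 16, 18} — 7 values for 7 variables — and 10 appears only in slot 1's list, so slot 1 = 10.
The 6 still-open variables together cover exactly {4, 6, 8, 14, 16, 18} — 6 values for 6 variables — and 16 appears only in slot 5's list, so slot 5 = 16.
Among the 5 still-open variables, 8 fits only slot 2 (and all 5 values in {4, 6, 8, 14, 18} must be used), so slot 2 = 8.

8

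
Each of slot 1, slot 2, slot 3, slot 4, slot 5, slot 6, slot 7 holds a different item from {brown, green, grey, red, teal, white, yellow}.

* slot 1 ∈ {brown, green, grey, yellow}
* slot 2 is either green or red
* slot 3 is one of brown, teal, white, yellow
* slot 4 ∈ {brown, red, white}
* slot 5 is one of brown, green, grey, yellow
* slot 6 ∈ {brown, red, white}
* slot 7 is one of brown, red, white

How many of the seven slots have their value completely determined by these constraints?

The 7 variables together cover exactly {brown, green, grey, red, teal, white, yellow} — 7 values for 7 variables — and teal appears only in slot 3's list, so slot 3 = teal.
slot 4, slot 6, slot 7 share exactly the 3 values {brown, red, white}; by pigeonhole those values go to them, so strike brown, red, white from slot 1, slot 2, slot 5.
That leaves slot 2 = green. Remove green from slot 1, slot 5.
Determined: slot 2=green, slot 3=teal. The other slots each still have more than one consistent value. That makes 2.

2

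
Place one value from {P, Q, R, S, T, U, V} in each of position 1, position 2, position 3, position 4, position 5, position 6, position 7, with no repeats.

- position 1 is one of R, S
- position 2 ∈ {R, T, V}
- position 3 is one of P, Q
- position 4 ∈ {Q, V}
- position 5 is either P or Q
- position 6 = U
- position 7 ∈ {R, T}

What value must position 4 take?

position 6 must be U (only option left).
Among the 6 still-open variables, S fits only position 1 (and all 6 values in {P, Q, R, S, T, V} must be used), so position 1 = S.
position 3 and position 5 share exactly the 2 values {P, Q}; by pigeonhole those values go to them, so strike P, Q from position 4.
So position 4 = V.

V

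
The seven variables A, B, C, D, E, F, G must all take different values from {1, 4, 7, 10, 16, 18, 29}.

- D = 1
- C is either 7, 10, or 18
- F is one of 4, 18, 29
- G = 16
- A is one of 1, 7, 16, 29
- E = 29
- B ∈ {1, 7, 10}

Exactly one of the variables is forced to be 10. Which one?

B

D must be 1 (only option left). Remove 1 from A, B.
E must be 29 (only option left). Eliminate 29 elsewhere: A, F.
G must be 16 (only option left). Eliminate 16 elsewhere: A.
A's domain is down to {7}, so A = 7. Strike 7 from B, C.
So 10 goes to B.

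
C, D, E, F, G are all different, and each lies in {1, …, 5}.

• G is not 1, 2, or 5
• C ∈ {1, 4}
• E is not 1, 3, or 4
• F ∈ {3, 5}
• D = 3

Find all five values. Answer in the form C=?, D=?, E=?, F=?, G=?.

D must be 3 (only option left). Eliminate 3 elsewhere: F, G.
F has just one choice, so F = 5. Eliminate 5 elsewhere: E.
G must be 4 (only option left). Eliminate 4 elsewhere: C.
C's domain is down to {1}, so C = 1.
E has just one choice, so E = 2.

C=1, D=3, E=2, F=5, G=4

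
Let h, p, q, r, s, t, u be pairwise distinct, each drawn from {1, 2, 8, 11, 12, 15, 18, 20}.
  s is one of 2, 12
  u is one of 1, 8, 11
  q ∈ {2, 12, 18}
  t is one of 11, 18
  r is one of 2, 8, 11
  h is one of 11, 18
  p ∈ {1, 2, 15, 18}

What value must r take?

Among the 7 variables, 15 fits only p (and all 7 values in {1, 2, 8, 11, 12, 15, 18} must be used), so p = 15.
The 6 still-open variables together cover exactly {1, 2, 8, 11, 12, 18} — 6 values for 6 variables — and 1 appears only in u's list, so u = 1.
Among the 5 still-open variables, 8 fits only r (and all 5 values in {2, 8, 11, 12, 18} must be used), so r = 8.

8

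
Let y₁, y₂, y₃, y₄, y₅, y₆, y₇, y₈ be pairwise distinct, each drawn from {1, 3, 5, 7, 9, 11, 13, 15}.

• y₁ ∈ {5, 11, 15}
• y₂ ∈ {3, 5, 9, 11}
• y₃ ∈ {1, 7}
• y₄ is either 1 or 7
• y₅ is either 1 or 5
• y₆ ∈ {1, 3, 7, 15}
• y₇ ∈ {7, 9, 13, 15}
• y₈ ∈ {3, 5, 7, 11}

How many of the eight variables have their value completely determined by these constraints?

The 8 variables together cover exactly {1, 3, 5, 7, 9, 11, 13, 15} — 8 values for 8 variables — and 13 appears only in y₇'s list, so y₇ = 13.
The 7 still-open variables together cover exactly {1, 3, 5, 7, 9, 11, 15} — 7 values for 7 variables — and 9 appears only in y₂'s list, so y₂ = 9.
The 2 variables y₃ and y₄ are confined to {1, 7}, which locks those values in; drop them from y₅, y₆, y₈.
y₅ has just one choice, so y₅ = 5. Remove 5 from y₁, y₈.
Determined: y₂=9, y₅=5, y₇=13. The other variables each still have more than one consistent value. That makes 3.

3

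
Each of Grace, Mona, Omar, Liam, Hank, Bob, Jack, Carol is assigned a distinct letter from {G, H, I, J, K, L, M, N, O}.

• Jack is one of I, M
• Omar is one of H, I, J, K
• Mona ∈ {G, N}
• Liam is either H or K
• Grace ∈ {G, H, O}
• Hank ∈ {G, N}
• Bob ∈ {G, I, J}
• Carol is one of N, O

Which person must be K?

The 8 variables together cover exactly {G, H, I, J, K, M, N, O} — 8 values for 8 variables — and M appears only in Jack's list, so Jack = M.
Mona and Hank between them cover only {G, N} — a naked pair. Remove those values from Grace, Bob, Carol.
Carol's domain is down to {O}, so Carol = O. Remove O from Grace.
That leaves Grace = H. Eliminate H elsewhere: Omar, Liam.
So K goes to Liam.

Liam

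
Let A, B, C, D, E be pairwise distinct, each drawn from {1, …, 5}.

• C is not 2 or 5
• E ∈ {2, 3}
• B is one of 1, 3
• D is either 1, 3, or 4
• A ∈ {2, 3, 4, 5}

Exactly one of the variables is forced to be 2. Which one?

The 5 variables together cover exactly {1, 2, 3, 4, 5} — 5 values for 5 variables — and 5 appears only in A's list, so A = 5.
The 4 still-open variables together cover exactly {1, 2, 3, 4} — 4 values for 4 variables — and 2 appears only in E's list, so E = 2.

E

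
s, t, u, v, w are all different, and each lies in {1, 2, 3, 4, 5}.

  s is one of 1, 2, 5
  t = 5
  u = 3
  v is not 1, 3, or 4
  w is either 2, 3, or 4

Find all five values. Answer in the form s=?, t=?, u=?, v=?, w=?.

s=1, t=5, u=3, v=2, w=4

t has just one choice, so t = 5. Eliminate 5 elsewhere: s, v.
u has just one choice, so u = 3. Strike 3 from w.
That leaves v = 2. Remove 2 from s, w.
w has just one choice, so w = 4.
s's domain is down to {1}, so s = 1.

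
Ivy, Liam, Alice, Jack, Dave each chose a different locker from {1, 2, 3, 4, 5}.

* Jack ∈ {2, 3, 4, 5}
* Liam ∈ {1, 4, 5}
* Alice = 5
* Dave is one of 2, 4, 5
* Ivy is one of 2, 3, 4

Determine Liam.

Alice must be 5 (only option left). Eliminate 5 elsewhere: Liam, Jack, Dave.
Among the 4 still-open variables, 1 fits only Liam (and all 4 values in {1, 2, 3, 4} must be used), so Liam = 1.

1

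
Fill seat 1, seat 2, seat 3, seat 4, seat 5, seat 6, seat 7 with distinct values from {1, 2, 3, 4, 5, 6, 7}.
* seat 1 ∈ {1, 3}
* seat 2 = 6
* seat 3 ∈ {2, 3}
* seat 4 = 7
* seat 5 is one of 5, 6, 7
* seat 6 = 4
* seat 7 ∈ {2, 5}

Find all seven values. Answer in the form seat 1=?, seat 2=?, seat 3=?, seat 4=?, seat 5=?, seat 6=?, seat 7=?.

seat 1=1, seat 2=6, seat 3=3, seat 4=7, seat 5=5, seat 6=4, seat 7=2

seat 2's domain is down to {6}, so seat 2 = 6. Eliminate 6 elsewhere: seat 5.
That leaves seat 4 = 7. Remove 7 from seat 5.
seat 5 has just one choice, so seat 5 = 5. Strike 5 from seat 7.
seat 6's domain is down to {4}, so seat 6 = 4.
seat 7 must be 2 (only option left). Eliminate 2 elsewhere: seat 3.
That leaves seat 3 = 3. Eliminate 3 elsewhere: seat 1.
That leaves seat 1 = 1.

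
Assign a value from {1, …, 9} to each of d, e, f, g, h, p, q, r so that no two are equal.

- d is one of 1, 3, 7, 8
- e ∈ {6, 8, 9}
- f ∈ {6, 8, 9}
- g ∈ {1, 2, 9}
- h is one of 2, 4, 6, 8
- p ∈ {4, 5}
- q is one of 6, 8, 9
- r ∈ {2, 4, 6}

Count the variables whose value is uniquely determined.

e, f, q between them cover only {6, 8, 9} — a naked triple. Remove those values from d, g, h, r.
h and r share exactly the 2 values {2, 4}; by pigeonhole those values go to them, so strike 2, 4 from g, p.
g must be 1 (only option left). Remove 1 from d.
p's domain is down to {5}, so p = 5.
Determined: g=1, p=5. The other variables each still have more than one consistent value. That makes 2.

2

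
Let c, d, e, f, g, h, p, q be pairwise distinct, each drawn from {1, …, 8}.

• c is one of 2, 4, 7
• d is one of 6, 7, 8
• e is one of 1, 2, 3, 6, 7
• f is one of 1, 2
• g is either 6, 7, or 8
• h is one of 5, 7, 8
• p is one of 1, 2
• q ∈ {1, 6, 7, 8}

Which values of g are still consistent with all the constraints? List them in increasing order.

The 8 variables together cover exactly {1, 2, 3, 4, 5, 6, 7, 8} — 8 values for 8 variables — and 3 appears only in e's list, so e = 3.
The 7 still-open variables together cover exactly {1, 2, 4, 5, 6, 7, 8} — 7 values for 7 variables — and 4 appears only in c's list, so c = 4.
The 6 still-open variables together cover exactly {1, 2, 5, 6, 7, 8} — 6 values for 6 variables — and 5 appears only in h's list, so h = 5.
The 2 variables f and p are confined to {1, 2}, which locks those values in; drop them from q.
No further eliminations apply; g can still be any of 6, 7, 8.

6, 7, 8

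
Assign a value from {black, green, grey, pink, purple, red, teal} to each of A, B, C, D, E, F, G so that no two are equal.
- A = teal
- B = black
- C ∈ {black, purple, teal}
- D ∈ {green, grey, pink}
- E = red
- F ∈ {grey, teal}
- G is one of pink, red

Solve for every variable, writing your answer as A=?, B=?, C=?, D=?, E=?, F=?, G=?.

A's domain is down to {teal}, so A = teal. Eliminate teal elsewhere: C, F.
That leaves B = black. Eliminate black elsewhere: C.
C has just one choice, so C = purple.
E must be red (only option left). Remove red from G.
That leaves F = grey. Remove grey from D.
G must be pink (only option left). Remove pink from D.
That leaves D = green.

A=teal, B=black, C=purple, D=green, E=red, F=grey, G=pink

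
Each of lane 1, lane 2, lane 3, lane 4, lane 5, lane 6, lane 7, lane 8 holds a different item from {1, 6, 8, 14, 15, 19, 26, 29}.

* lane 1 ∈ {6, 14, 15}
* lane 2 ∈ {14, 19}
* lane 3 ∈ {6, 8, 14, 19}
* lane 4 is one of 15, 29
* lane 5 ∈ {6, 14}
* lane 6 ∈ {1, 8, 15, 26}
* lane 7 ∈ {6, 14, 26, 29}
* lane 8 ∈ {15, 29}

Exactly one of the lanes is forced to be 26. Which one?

Among the 8 variables, 1 fits only lane 6 (and all 8 values in {1, 6, 8, 14, 15, 19, 26, 29} must be used), so lane 6 = 1.
The 7 still-open variables together cover exactly {6, 8, 14, 15, 19, 26, 29} — 7 values for 7 variables — and 8 appears only in lane 3's list, so lane 3 = 8.
The 6 still-open variables draw from only 6 values {6, 14, 15, 19, 26, 29}, so each is used; only lane 2 can be 19, hence lane 2 = 19.
Among the 5 still-open variables, 26 fits only lane 7 (and all 5 values in {6, 14, 15, 26, 29} must be used), so lane 7 = 26.

lane 7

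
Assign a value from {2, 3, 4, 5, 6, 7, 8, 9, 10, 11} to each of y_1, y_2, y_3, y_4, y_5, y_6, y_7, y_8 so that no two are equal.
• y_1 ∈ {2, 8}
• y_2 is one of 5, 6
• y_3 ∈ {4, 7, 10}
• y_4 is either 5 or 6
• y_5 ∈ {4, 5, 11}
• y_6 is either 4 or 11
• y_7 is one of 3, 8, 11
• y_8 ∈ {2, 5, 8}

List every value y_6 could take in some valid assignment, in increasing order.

4, 11

y_2 and y_4 share exactly the 2 values {5, 6}; by pigeonhole those values go to them, so strike 5, 6 from y_5, y_8.
y_1 and y_8 share exactly the 2 values {2, 8}; by pigeonhole those values go to them, so strike 2, 8 from y_7.
y_5 and y_6 share exactly the 2 values {4, 11}; by pigeonhole those values go to them, so strike 4, 11 from y_3, y_7.
y_7 has just one choice, so y_7 = 3.
No further eliminations apply; y_6 can still be any of 4, 11.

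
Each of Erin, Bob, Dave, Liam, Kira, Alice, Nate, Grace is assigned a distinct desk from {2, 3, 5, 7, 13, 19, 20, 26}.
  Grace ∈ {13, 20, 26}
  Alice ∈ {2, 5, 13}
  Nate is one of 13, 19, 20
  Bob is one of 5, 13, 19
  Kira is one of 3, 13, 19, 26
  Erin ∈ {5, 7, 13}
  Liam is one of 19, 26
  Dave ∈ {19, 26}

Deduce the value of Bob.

The 8 variables together cover exactly {2, 3, 5, 7, 13, 19, 20, 26} — 8 values for 8 variables — and 2 appears only in Alice's list, so Alice = 2.
Among the 7 still-open variables, 3 fits only Kira (and all 7 values in {3, 5, 7, 13, 19, 20, 26} must be used), so Kira = 3.
The 6 still-open variables draw from only 6 values {5, 7, 13, 19, 20, 26}, so each is used; only Erin can be 7, hence Erin = 7.
The 5 still-open variables together cover exactly {5, 13, 19, 20, 26} — 5 values for 5 variables — and 5 appears only in Bob's list, so Bob = 5.

5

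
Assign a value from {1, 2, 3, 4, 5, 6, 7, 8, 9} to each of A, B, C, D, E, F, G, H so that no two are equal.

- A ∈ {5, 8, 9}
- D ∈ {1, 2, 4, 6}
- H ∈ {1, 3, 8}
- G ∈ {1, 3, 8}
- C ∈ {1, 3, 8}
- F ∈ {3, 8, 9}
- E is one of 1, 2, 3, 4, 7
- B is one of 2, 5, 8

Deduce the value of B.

The 3 variables C, G, H are confined to {1, 3, 8}, which locks those values in; drop them from A, B, D, E, F.
F's domain is down to {9}, so F = 9. Remove 9 from A.
That leaves A = 5. Strike 5 from B.
So B = 2.

2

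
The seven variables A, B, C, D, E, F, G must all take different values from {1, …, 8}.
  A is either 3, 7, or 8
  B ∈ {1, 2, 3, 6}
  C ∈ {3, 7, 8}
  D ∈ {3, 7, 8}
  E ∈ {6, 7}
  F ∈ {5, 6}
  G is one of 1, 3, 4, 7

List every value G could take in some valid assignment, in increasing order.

1, 4

A, C, D share exactly the 3 values {3, 7, 8}; by pigeonhole those values go to them, so strike 3, 7, 8 from B, E, G.
That leaves E = 6. Strike 6 from B, F.
F must be 5 (only option left).
No further eliminations apply; G can still be any of 1, 4.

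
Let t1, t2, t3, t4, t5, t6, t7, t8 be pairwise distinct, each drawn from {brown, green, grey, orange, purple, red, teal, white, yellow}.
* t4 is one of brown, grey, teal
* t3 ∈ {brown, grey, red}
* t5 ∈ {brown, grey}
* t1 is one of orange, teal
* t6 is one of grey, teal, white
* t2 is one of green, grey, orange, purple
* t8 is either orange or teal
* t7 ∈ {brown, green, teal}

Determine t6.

white

Among the 8 variables, purple fits only t2 (and all 8 values in {brown, green, grey, orange, purple, red, teal, white} must be used), so t2 = purple.
Among the 7 still-open variables, green fits only t7 (and all 7 values in {brown, green, grey, orange, red, teal, white} must be used), so t7 = green.
The 6 still-open variables draw from only 6 values {brown, grey, orange, red, teal, white}, so each is used; only t3 can be red, hence t3 = red.
The 5 still-open variables together cover exactly {brown, grey, orange, teal, white} — 5 values for 5 variables — and white appears only in t6's list, so t6 = white.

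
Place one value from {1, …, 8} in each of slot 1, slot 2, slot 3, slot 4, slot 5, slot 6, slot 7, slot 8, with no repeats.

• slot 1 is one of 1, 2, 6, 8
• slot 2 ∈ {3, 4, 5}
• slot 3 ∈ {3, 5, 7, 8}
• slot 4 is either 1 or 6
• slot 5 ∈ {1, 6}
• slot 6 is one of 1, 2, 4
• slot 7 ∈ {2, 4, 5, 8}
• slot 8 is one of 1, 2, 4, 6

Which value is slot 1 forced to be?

8

The 8 variables draw from only 8 values {1, 2, 3, 4, 5, 6, 7, 8}, so each is used; only slot 3 can be 7, hence slot 3 = 7.
The 7 still-open variables together cover exactly {1, 2, 3, 4, 5, 6, 8} — 7 values for 7 variables — and 3 appears only in slot 2's list, so slot 2 = 3.
Among the 6 still-open variables, 5 fits only slot 7 (and all 6 values in {1, 2, 4, 5, 6, 8} must be used), so slot 7 = 5.
Among the 5 still-open variables, 8 fits only slot 1 (and all 5 values in {1, 2, 4, 6, 8} must be used), so slot 1 = 8.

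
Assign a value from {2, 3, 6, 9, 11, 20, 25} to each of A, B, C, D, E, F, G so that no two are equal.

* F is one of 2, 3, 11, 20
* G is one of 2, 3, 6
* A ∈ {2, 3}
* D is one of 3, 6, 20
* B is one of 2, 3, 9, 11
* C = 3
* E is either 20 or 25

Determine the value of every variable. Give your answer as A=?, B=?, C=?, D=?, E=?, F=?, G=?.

C must be 3 (only option left). Remove 3 from A, B, D, F, G.
That leaves A = 2. Eliminate 2 elsewhere: B, F, G.
G has just one choice, so G = 6. Eliminate 6 elsewhere: D.
D's domain is down to {20}, so D = 20. So E, F can't be 20.
E has just one choice, so E = 25.
F has just one choice, so F = 11. Remove 11 from B.
B must be 9 (only option left).

A=2, B=9, C=3, D=20, E=25, F=11, G=6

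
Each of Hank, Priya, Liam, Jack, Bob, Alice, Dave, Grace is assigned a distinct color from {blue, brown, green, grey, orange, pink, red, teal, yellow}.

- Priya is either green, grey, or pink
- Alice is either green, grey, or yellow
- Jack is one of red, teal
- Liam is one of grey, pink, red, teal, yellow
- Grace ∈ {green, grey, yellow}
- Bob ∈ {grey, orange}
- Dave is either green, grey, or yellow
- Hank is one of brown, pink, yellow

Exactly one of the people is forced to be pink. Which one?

The 8 variables draw from only 8 values {brown, green, grey, orange, pink, red, teal, yellow}, so each is used; only Hank can be brown, hence Hank = brown.
Among the 7 still-open variables, orange fits only Bob (and all 7 values in {green, grey, orange, pink, red, teal, yellow} must be used), so Bob = orange.
Alice, Dave, Grace between them cover only {green, grey, yellow} — a naked triple. Remove those values from Priya, Liam.
So pink goes to Priya.

Priya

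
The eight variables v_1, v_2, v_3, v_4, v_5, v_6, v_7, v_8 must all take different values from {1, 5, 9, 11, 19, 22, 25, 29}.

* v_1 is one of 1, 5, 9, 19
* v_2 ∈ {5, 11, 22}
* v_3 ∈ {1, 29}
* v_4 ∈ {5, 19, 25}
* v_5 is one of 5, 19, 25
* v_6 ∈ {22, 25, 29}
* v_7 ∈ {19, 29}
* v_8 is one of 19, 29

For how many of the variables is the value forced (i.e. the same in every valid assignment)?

The 8 variables draw from only 8 values {1, 5, 9, 11, 19, 22, 25, 29}, so each is used; only v_1 can be 9, hence v_1 = 9.
Among the 7 still-open variables, 1 fits only v_3 (and all 7 values in {1, 5, 11, 19, 22, 25, 29} must be used), so v_3 = 1.
Among the 6 still-open variables, 11 fits only v_2 (and all 6 values in {5, 11, 19, 22, 25, 29} must be used), so v_2 = 11.
Among the 5 still-open variables, 22 fits only v_6 (and all 5 values in {5, 19, 22, 25, 29} must be used), so v_6 = 22.
The 2 variables v_7 and v_8 are confined to {19, 29}, which locks those values in; drop them from v_4, v_5.
Determined: v_1=9, v_2=11, v_3=1, v_6=22. The other variables each still have more than one consistent value. That makes 4.

4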